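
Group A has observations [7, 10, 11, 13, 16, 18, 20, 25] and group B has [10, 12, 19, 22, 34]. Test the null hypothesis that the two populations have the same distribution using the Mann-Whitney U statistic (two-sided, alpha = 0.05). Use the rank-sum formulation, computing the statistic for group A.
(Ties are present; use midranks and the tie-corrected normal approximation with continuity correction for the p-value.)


Step 1: Combine and sort all 13 observations; assign midranks.
sorted (value, group): (7,X), (10,X), (10,Y), (11,X), (12,Y), (13,X), (16,X), (18,X), (19,Y), (20,X), (22,Y), (25,X), (34,Y)
ranks: 7->1, 10->2.5, 10->2.5, 11->4, 12->5, 13->6, 16->7, 18->8, 19->9, 20->10, 22->11, 25->12, 34->13
Step 2: Rank sum for X: R1 = 1 + 2.5 + 4 + 6 + 7 + 8 + 10 + 12 = 50.5.
Step 3: U_X = R1 - n1(n1+1)/2 = 50.5 - 8*9/2 = 50.5 - 36 = 14.5.
       U_Y = n1*n2 - U_X = 40 - 14.5 = 25.5.
Step 4: Ties are present, so use the tie-corrected normal approximation (with continuity correction) for the p-value.
Step 5: p-value = 0.463600; compare to alpha = 0.05. fail to reject H0.

U_X = 14.5, p = 0.463600, fail to reject H0 at alpha = 0.05.


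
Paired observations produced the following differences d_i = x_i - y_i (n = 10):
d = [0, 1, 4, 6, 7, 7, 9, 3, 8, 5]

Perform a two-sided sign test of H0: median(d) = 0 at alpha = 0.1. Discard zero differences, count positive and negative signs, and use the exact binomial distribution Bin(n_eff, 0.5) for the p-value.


Step 1: Discard zero differences. Original n = 10; n_eff = number of nonzero differences = 9.
Nonzero differences (with sign): +1, +4, +6, +7, +7, +9, +3, +8, +5
Step 2: Count signs: positive = 9, negative = 0.
Step 3: Under H0: P(positive) = 0.5, so the number of positives S ~ Bin(9, 0.5).
Step 4: Two-sided exact p-value = sum of Bin(9,0.5) probabilities at or below the observed probability = 0.003906.
Step 5: alpha = 0.1. reject H0.

n_eff = 9, pos = 9, neg = 0, p = 0.003906, reject H0.


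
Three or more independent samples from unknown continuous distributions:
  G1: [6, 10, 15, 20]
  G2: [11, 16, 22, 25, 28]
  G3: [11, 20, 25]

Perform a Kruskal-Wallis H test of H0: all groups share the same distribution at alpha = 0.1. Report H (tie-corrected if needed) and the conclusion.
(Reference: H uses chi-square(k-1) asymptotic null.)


Step 1: Combine all N = 12 observations and assign midranks.
sorted (value, group, rank): (6,G1,1), (10,G1,2), (11,G2,3.5), (11,G3,3.5), (15,G1,5), (16,G2,6), (20,G1,7.5), (20,G3,7.5), (22,G2,9), (25,G2,10.5), (25,G3,10.5), (28,G2,12)
Step 2: Sum ranks within each group.
R_1 = 15.5 (n_1 = 4)
R_2 = 41 (n_2 = 5)
R_3 = 21.5 (n_3 = 3)
Step 3: H = 12/(N(N+1)) * sum(R_i^2/n_i) - 3(N+1)
     = 12/(12*13) * (15.5^2/4 + 41^2/5 + 21.5^2/3) - 3*13
     = 0.076923 * 550.346 - 39
     = 3.334295.
Step 4: Ties present; correction factor C = 1 - 18/(12^3 - 12) = 0.989510. Corrected H = 3.334295 / 0.989510 = 3.369641.
Step 5: Under H0, H ~ chi^2(2); p-value = 0.185478.
Step 6: alpha = 0.1. fail to reject H0.

H = 3.3696, df = 2, p = 0.185478, fail to reject H0.


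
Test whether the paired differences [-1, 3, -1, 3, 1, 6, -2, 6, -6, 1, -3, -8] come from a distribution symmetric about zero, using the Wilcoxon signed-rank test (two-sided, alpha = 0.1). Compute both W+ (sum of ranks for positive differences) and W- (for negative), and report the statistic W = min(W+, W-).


Step 1: Drop any zero differences (none here) and take |d_i|.
|d| = [1, 3, 1, 3, 1, 6, 2, 6, 6, 1, 3, 8]
Step 2: Midrank |d_i| (ties get averaged ranks).
ranks: |1|->2.5, |3|->7, |1|->2.5, |3|->7, |1|->2.5, |6|->10, |2|->5, |6|->10, |6|->10, |1|->2.5, |3|->7, |8|->12
Step 3: Attach original signs; sum ranks with positive sign and with negative sign.
W+ = 7 + 7 + 2.5 + 10 + 10 + 2.5 = 39
W- = 2.5 + 2.5 + 5 + 10 + 7 + 12 = 39
(Check: W+ + W- = 78 should equal n(n+1)/2 = 78.)
Step 4: Test statistic W = min(W+, W-) = 39.
Step 5: Ties in |d|, so use the tie-corrected normal approximation.
        E[W] = n(n+1)/4 = 12*13/4 = 39.
        Tie groups: |d|=1 (t=4), |d|=3 (t=3), |d|=6 (t=3); sum(t^3 - t) = 108.
        Var[W] = n(n+1)(2n+1)/24 - sum(t^3-t)/48 = 3900/24 - 108/48 = 160.25.
        z = (W - E[W]) / sqrt(Var[W]) = (39 - 39) / 12.6590 = 0.0000.
        Two-sided p = 2*Phi(z) = 1.000000.
Step 6: alpha = 0.1. fail to reject H0.

W+ = 39, W- = 39, W = min = 39, p = 1.000000, fail to reject H0.


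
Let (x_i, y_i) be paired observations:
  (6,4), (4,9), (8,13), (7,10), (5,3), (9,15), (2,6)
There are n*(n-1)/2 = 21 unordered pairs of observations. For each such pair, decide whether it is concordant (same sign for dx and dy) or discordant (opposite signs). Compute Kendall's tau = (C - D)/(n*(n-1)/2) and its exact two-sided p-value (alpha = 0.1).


Step 1: Enumerate the 21 unordered pairs (i,j) with i<j and classify each by sign(x_j-x_i) * sign(y_j-y_i).
  (1,2):dx=-2,dy=+5->D; (1,3):dx=+2,dy=+9->C; (1,4):dx=+1,dy=+6->C; (1,5):dx=-1,dy=-1->C
  (1,6):dx=+3,dy=+11->C; (1,7):dx=-4,dy=+2->D; (2,3):dx=+4,dy=+4->C; (2,4):dx=+3,dy=+1->C
  (2,5):dx=+1,dy=-6->D; (2,6):dx=+5,dy=+6->C; (2,7):dx=-2,dy=-3->C; (3,4):dx=-1,dy=-3->C
  (3,5):dx=-3,dy=-10->C; (3,6):dx=+1,dy=+2->C; (3,7):dx=-6,dy=-7->C; (4,5):dx=-2,dy=-7->C
  (4,6):dx=+2,dy=+5->C; (4,7):dx=-5,dy=-4->C; (5,6):dx=+4,dy=+12->C; (5,7):dx=-3,dy=+3->D
  (6,7):dx=-7,dy=-9->C
Step 2: C = 17, D = 4, total pairs = 21.
Step 3: tau = (C - D)/(n(n-1)/2) = (17 - 4)/21 = 0.619048.
Step 4: Exact two-sided p-value (enumerate n! = 5040 permutations of y under H0): p = 0.069048.
Step 5: alpha = 0.1. reject H0.

tau_b = 0.6190 (C=17, D=4), p = 0.069048, reject H0.


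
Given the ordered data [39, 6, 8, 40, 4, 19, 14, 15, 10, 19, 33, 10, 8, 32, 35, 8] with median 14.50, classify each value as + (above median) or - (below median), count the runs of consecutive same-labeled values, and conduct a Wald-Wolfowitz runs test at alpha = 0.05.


Step 1: Compute median = 14.50; label A = above, B = below.
Labels in order: ABBABABABAABBAAB  (n_A = 8, n_B = 8)
Step 2: Count runs R = 12.
Step 3: Under H0 (random ordering), E[R] = 2*n_A*n_B/(n_A+n_B) + 1 = 2*8*8/16 + 1 = 9.0000.
        Var[R] = 2*n_A*n_B*(2*n_A*n_B - n_A - n_B) / ((n_A+n_B)^2 * (n_A+n_B-1)) = 14336/3840 = 3.7333.
        SD[R] = 1.9322.
Step 4: Continuity-corrected z = (R - 0.5 - E[R]) / SD[R] = (12 - 0.5 - 9.0000) / 1.9322 = 1.2939.
Step 5: Two-sided p-value via normal approximation = 2*(1 - Phi(|z|)) = 0.195709.
Step 6: alpha = 0.05. fail to reject H0.

R = 12, z = 1.2939, p = 0.195709, fail to reject H0.


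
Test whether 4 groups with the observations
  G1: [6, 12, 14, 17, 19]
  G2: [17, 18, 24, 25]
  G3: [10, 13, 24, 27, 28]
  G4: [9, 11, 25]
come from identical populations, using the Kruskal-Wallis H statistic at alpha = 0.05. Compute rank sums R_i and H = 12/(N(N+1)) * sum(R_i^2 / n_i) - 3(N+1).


Step 1: Combine all N = 17 observations and assign midranks.
sorted (value, group, rank): (6,G1,1), (9,G4,2), (10,G3,3), (11,G4,4), (12,G1,5), (13,G3,6), (14,G1,7), (17,G1,8.5), (17,G2,8.5), (18,G2,10), (19,G1,11), (24,G2,12.5), (24,G3,12.5), (25,G2,14.5), (25,G4,14.5), (27,G3,16), (28,G3,17)
Step 2: Sum ranks within each group.
R_1 = 32.5 (n_1 = 5)
R_2 = 45.5 (n_2 = 4)
R_3 = 54.5 (n_3 = 5)
R_4 = 20.5 (n_4 = 3)
Step 3: H = 12/(N(N+1)) * sum(R_i^2/n_i) - 3(N+1)
     = 12/(17*18) * (32.5^2/5 + 45.5^2/4 + 54.5^2/5 + 20.5^2/3) - 3*18
     = 0.039216 * 1462.95 - 54
     = 3.370425.
Step 4: Ties present; correction factor C = 1 - 18/(17^3 - 17) = 0.996324. Corrected H = 3.370425 / 0.996324 = 3.382862.
Step 5: Under H0, H ~ chi^2(3); p-value = 0.336275.
Step 6: alpha = 0.05. fail to reject H0.

H = 3.3829, df = 3, p = 0.336275, fail to reject H0.


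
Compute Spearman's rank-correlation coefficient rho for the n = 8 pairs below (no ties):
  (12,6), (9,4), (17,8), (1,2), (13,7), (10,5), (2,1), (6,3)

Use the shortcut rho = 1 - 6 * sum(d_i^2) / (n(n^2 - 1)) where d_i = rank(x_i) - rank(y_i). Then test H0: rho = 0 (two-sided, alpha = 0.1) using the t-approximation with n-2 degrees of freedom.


Step 1: Rank x and y separately (midranks; no ties here).
rank(x): 12->6, 9->4, 17->8, 1->1, 13->7, 10->5, 2->2, 6->3
rank(y): 6->6, 4->4, 8->8, 2->2, 7->7, 5->5, 1->1, 3->3
Step 2: d_i = R_x(i) - R_y(i); compute d_i^2.
  (6-6)^2=0, (4-4)^2=0, (8-8)^2=0, (1-2)^2=1, (7-7)^2=0, (5-5)^2=0, (2-1)^2=1, (3-3)^2=0
sum(d^2) = 2.
Step 3: rho = 1 - 6*2 / (8*(8^2 - 1)) = 1 - 12/504 = 0.976190.
Step 4: Under H0, t = rho * sqrt((n-2)/(1-rho^2)) = 11.0235 ~ t(6).
Step 5: Two-sided p-value from the t-distribution with 6 df = 0.000033.
Step 6: alpha = 0.1. reject H0.

rho = 0.9762, p = 0.000033, reject H0 at alpha = 0.1.


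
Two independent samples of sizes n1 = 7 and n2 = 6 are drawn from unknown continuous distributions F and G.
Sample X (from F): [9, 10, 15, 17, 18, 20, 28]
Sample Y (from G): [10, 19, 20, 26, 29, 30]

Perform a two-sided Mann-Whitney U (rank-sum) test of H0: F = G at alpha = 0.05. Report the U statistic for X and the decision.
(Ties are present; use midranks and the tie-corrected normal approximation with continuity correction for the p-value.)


Step 1: Combine and sort all 13 observations; assign midranks.
sorted (value, group): (9,X), (10,X), (10,Y), (15,X), (17,X), (18,X), (19,Y), (20,X), (20,Y), (26,Y), (28,X), (29,Y), (30,Y)
ranks: 9->1, 10->2.5, 10->2.5, 15->4, 17->5, 18->6, 19->7, 20->8.5, 20->8.5, 26->10, 28->11, 29->12, 30->13
Step 2: Rank sum for X: R1 = 1 + 2.5 + 4 + 5 + 6 + 8.5 + 11 = 38.
Step 3: U_X = R1 - n1(n1+1)/2 = 38 - 7*8/2 = 38 - 28 = 10.
       U_Y = n1*n2 - U_X = 42 - 10 = 32.
Step 4: Ties are present, so use the tie-corrected normal approximation (with continuity correction) for the p-value.
Step 5: p-value = 0.132546; compare to alpha = 0.05. fail to reject H0.

U_X = 10, p = 0.132546, fail to reject H0 at alpha = 0.05.


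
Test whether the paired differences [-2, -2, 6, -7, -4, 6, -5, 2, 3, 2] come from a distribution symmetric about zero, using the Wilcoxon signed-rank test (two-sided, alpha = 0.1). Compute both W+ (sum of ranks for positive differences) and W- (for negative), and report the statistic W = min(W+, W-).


Step 1: Drop any zero differences (none here) and take |d_i|.
|d| = [2, 2, 6, 7, 4, 6, 5, 2, 3, 2]
Step 2: Midrank |d_i| (ties get averaged ranks).
ranks: |2|->2.5, |2|->2.5, |6|->8.5, |7|->10, |4|->6, |6|->8.5, |5|->7, |2|->2.5, |3|->5, |2|->2.5
Step 3: Attach original signs; sum ranks with positive sign and with negative sign.
W+ = 8.5 + 8.5 + 2.5 + 5 + 2.5 = 27
W- = 2.5 + 2.5 + 10 + 6 + 7 = 28
(Check: W+ + W- = 55 should equal n(n+1)/2 = 55.)
Step 4: Test statistic W = min(W+, W-) = 27.
Step 5: Ties in |d|, so use the tie-corrected normal approximation.
        E[W] = n(n+1)/4 = 10*11/4 = 27.5.
        Tie groups: |d|=2 (t=4), |d|=6 (t=2); sum(t^3 - t) = 66.
        Var[W] = n(n+1)(2n+1)/24 - sum(t^3-t)/48 = 2310/24 - 66/48 = 94.875.
        z = (W - E[W]) / sqrt(Var[W]) = (27 - 27.5) / 9.7404 = -0.0513.
        Two-sided p = 2*Phi(z) = 0.959060.
Step 6: alpha = 0.1. fail to reject H0.

W+ = 27, W- = 28, W = min = 27, p = 0.959060, fail to reject H0.


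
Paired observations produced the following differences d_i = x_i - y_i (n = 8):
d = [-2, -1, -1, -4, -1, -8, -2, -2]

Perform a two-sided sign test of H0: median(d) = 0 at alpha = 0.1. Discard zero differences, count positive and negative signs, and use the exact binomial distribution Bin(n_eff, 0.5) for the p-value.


Step 1: Discard zero differences. Original n = 8; n_eff = number of nonzero differences = 8.
Nonzero differences (with sign): -2, -1, -1, -4, -1, -8, -2, -2
Step 2: Count signs: positive = 0, negative = 8.
Step 3: Under H0: P(positive) = 0.5, so the number of positives S ~ Bin(8, 0.5).
Step 4: Two-sided exact p-value = sum of Bin(8,0.5) probabilities at or below the observed probability = 0.007812.
Step 5: alpha = 0.1. reject H0.

n_eff = 8, pos = 0, neg = 8, p = 0.007812, reject H0.


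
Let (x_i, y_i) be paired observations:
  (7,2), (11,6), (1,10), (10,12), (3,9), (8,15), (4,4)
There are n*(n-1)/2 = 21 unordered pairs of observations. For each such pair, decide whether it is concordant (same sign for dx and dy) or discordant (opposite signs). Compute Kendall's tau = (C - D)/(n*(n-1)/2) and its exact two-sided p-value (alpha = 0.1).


Step 1: Enumerate the 21 unordered pairs (i,j) with i<j and classify each by sign(x_j-x_i) * sign(y_j-y_i).
  (1,2):dx=+4,dy=+4->C; (1,3):dx=-6,dy=+8->D; (1,4):dx=+3,dy=+10->C; (1,5):dx=-4,dy=+7->D
  (1,6):dx=+1,dy=+13->C; (1,7):dx=-3,dy=+2->D; (2,3):dx=-10,dy=+4->D; (2,4):dx=-1,dy=+6->D
  (2,5):dx=-8,dy=+3->D; (2,6):dx=-3,dy=+9->D; (2,7):dx=-7,dy=-2->C; (3,4):dx=+9,dy=+2->C
  (3,5):dx=+2,dy=-1->D; (3,6):dx=+7,dy=+5->C; (3,7):dx=+3,dy=-6->D; (4,5):dx=-7,dy=-3->C
  (4,6):dx=-2,dy=+3->D; (4,7):dx=-6,dy=-8->C; (5,6):dx=+5,dy=+6->C; (5,7):dx=+1,dy=-5->D
  (6,7):dx=-4,dy=-11->C
Step 2: C = 10, D = 11, total pairs = 21.
Step 3: tau = (C - D)/(n(n-1)/2) = (10 - 11)/21 = -0.047619.
Step 4: Exact two-sided p-value (enumerate n! = 5040 permutations of y under H0): p = 1.000000.
Step 5: alpha = 0.1. fail to reject H0.

tau_b = -0.0476 (C=10, D=11), p = 1.000000, fail to reject H0.


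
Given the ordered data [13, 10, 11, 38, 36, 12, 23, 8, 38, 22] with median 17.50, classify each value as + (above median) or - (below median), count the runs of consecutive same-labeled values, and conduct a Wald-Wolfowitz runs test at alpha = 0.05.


Step 1: Compute median = 17.50; label A = above, B = below.
Labels in order: BBBAABABAA  (n_A = 5, n_B = 5)
Step 2: Count runs R = 6.
Step 3: Under H0 (random ordering), E[R] = 2*n_A*n_B/(n_A+n_B) + 1 = 2*5*5/10 + 1 = 6.0000.
        Var[R] = 2*n_A*n_B*(2*n_A*n_B - n_A - n_B) / ((n_A+n_B)^2 * (n_A+n_B-1)) = 2000/900 = 2.2222.
        SD[R] = 1.4907.
Step 4: R = E[R], so z = 0 with no continuity correction.
Step 5: Two-sided p-value via normal approximation = 2*(1 - Phi(|z|)) = 1.000000.
Step 6: alpha = 0.05. fail to reject H0.

R = 6, z = 0.0000, p = 1.000000, fail to reject H0.


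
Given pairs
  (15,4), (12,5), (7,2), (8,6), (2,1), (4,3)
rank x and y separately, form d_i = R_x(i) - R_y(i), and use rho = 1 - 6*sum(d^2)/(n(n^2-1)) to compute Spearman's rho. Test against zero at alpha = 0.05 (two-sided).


Step 1: Rank x and y separately (midranks; no ties here).
rank(x): 15->6, 12->5, 7->3, 8->4, 2->1, 4->2
rank(y): 4->4, 5->5, 2->2, 6->6, 1->1, 3->3
Step 2: d_i = R_x(i) - R_y(i); compute d_i^2.
  (6-4)^2=4, (5-5)^2=0, (3-2)^2=1, (4-6)^2=4, (1-1)^2=0, (2-3)^2=1
sum(d^2) = 10.
Step 3: rho = 1 - 6*10 / (6*(6^2 - 1)) = 1 - 60/210 = 0.714286.
Step 4: Under H0, t = rho * sqrt((n-2)/(1-rho^2)) = 2.0412 ~ t(4).
Step 5: Two-sided p-value from the t-distribution with 4 df = 0.110787.
Step 6: alpha = 0.05. fail to reject H0.

rho = 0.7143, p = 0.110787, fail to reject H0 at alpha = 0.05.


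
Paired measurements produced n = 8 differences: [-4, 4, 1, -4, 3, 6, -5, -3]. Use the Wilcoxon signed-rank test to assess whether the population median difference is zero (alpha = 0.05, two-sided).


Step 1: Drop any zero differences (none here) and take |d_i|.
|d| = [4, 4, 1, 4, 3, 6, 5, 3]
Step 2: Midrank |d_i| (ties get averaged ranks).
ranks: |4|->5, |4|->5, |1|->1, |4|->5, |3|->2.5, |6|->8, |5|->7, |3|->2.5
Step 3: Attach original signs; sum ranks with positive sign and with negative sign.
W+ = 5 + 1 + 2.5 + 8 = 16.5
W- = 5 + 5 + 7 + 2.5 = 19.5
(Check: W+ + W- = 36 should equal n(n+1)/2 = 36.)
Step 4: Test statistic W = min(W+, W-) = 16.5.
Step 5: Ties in |d|, so use the tie-corrected normal approximation.
        E[W] = n(n+1)/4 = 8*9/4 = 18.
        Tie groups: |d|=3 (t=2), |d|=4 (t=3); sum(t^3 - t) = 30.
        Var[W] = n(n+1)(2n+1)/24 - sum(t^3-t)/48 = 1224/24 - 30/48 = 50.375.
        z = (W - E[W]) / sqrt(Var[W]) = (16.5 - 18) / 7.0975 = -0.2113.
        Two-sided p = 2*Phi(z) = 0.832621.
Step 6: alpha = 0.05. fail to reject H0.

W+ = 16.5, W- = 19.5, W = min = 16.5, p = 0.832621, fail to reject H0.


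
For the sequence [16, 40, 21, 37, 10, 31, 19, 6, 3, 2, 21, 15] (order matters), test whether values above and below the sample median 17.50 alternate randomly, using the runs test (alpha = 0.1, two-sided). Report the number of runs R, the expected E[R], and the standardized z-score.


Step 1: Compute median = 17.50; label A = above, B = below.
Labels in order: BAAABAABBBAB  (n_A = 6, n_B = 6)
Step 2: Count runs R = 7.
Step 3: Under H0 (random ordering), E[R] = 2*n_A*n_B/(n_A+n_B) + 1 = 2*6*6/12 + 1 = 7.0000.
        Var[R] = 2*n_A*n_B*(2*n_A*n_B - n_A - n_B) / ((n_A+n_B)^2 * (n_A+n_B-1)) = 4320/1584 = 2.7273.
        SD[R] = 1.6514.
Step 4: R = E[R], so z = 0 with no continuity correction.
Step 5: Two-sided p-value via normal approximation = 2*(1 - Phi(|z|)) = 1.000000.
Step 6: alpha = 0.1. fail to reject H0.

R = 7, z = 0.0000, p = 1.000000, fail to reject H0.


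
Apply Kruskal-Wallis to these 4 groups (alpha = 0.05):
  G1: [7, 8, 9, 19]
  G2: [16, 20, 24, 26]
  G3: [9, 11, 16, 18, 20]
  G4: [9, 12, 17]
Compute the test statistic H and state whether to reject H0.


Step 1: Combine all N = 16 observations and assign midranks.
sorted (value, group, rank): (7,G1,1), (8,G1,2), (9,G1,4), (9,G3,4), (9,G4,4), (11,G3,6), (12,G4,7), (16,G2,8.5), (16,G3,8.5), (17,G4,10), (18,G3,11), (19,G1,12), (20,G2,13.5), (20,G3,13.5), (24,G2,15), (26,G2,16)
Step 2: Sum ranks within each group.
R_1 = 19 (n_1 = 4)
R_2 = 53 (n_2 = 4)
R_3 = 43 (n_3 = 5)
R_4 = 21 (n_4 = 3)
Step 3: H = 12/(N(N+1)) * sum(R_i^2/n_i) - 3(N+1)
     = 12/(16*17) * (19^2/4 + 53^2/4 + 43^2/5 + 21^2/3) - 3*17
     = 0.044118 * 1309.3 - 51
     = 6.763235.
Step 4: Ties present; correction factor C = 1 - 36/(16^3 - 16) = 0.991176. Corrected H = 6.763235 / 0.991176 = 6.823442.
Step 5: Under H0, H ~ chi^2(3); p-value = 0.077743.
Step 6: alpha = 0.05. fail to reject H0.

H = 6.8234, df = 3, p = 0.077743, fail to reject H0.


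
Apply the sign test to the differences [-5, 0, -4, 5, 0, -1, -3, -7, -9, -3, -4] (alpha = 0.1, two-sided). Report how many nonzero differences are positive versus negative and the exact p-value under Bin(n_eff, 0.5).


Step 1: Discard zero differences. Original n = 11; n_eff = number of nonzero differences = 9.
Nonzero differences (with sign): -5, -4, +5, -1, -3, -7, -9, -3, -4
Step 2: Count signs: positive = 1, negative = 8.
Step 3: Under H0: P(positive) = 0.5, so the number of positives S ~ Bin(9, 0.5).
Step 4: Two-sided exact p-value = sum of Bin(9,0.5) probabilities at or below the observed probability = 0.039062.
Step 5: alpha = 0.1. reject H0.

n_eff = 9, pos = 1, neg = 8, p = 0.039062, reject H0.


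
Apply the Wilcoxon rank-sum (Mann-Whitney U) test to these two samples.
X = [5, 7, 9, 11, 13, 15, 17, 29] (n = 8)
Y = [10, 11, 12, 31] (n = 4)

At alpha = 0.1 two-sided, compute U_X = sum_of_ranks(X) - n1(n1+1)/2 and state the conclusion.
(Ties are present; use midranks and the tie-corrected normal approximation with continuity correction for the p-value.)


Step 1: Combine and sort all 12 observations; assign midranks.
sorted (value, group): (5,X), (7,X), (9,X), (10,Y), (11,X), (11,Y), (12,Y), (13,X), (15,X), (17,X), (29,X), (31,Y)
ranks: 5->1, 7->2, 9->3, 10->4, 11->5.5, 11->5.5, 12->7, 13->8, 15->9, 17->10, 29->11, 31->12
Step 2: Rank sum for X: R1 = 1 + 2 + 3 + 5.5 + 8 + 9 + 10 + 11 = 49.5.
Step 3: U_X = R1 - n1(n1+1)/2 = 49.5 - 8*9/2 = 49.5 - 36 = 13.5.
       U_Y = n1*n2 - U_X = 32 - 13.5 = 18.5.
Step 4: Ties are present, so use the tie-corrected normal approximation (with continuity correction) for the p-value.
Step 5: p-value = 0.733647; compare to alpha = 0.1. fail to reject H0.

U_X = 13.5, p = 0.733647, fail to reject H0 at alpha = 0.1.


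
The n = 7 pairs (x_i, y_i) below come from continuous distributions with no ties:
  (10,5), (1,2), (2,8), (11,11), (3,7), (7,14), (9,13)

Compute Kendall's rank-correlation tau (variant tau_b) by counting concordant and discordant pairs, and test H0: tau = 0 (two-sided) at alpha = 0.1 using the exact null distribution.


Step 1: Enumerate the 21 unordered pairs (i,j) with i<j and classify each by sign(x_j-x_i) * sign(y_j-y_i).
  (1,2):dx=-9,dy=-3->C; (1,3):dx=-8,dy=+3->D; (1,4):dx=+1,dy=+6->C; (1,5):dx=-7,dy=+2->D
  (1,6):dx=-3,dy=+9->D; (1,7):dx=-1,dy=+8->D; (2,3):dx=+1,dy=+6->C; (2,4):dx=+10,dy=+9->C
  (2,5):dx=+2,dy=+5->C; (2,6):dx=+6,dy=+12->C; (2,7):dx=+8,dy=+11->C; (3,4):dx=+9,dy=+3->C
  (3,5):dx=+1,dy=-1->D; (3,6):dx=+5,dy=+6->C; (3,7):dx=+7,dy=+5->C; (4,5):dx=-8,dy=-4->C
  (4,6):dx=-4,dy=+3->D; (4,7):dx=-2,dy=+2->D; (5,6):dx=+4,dy=+7->C; (5,7):dx=+6,dy=+6->C
  (6,7):dx=+2,dy=-1->D
Step 2: C = 13, D = 8, total pairs = 21.
Step 3: tau = (C - D)/(n(n-1)/2) = (13 - 8)/21 = 0.238095.
Step 4: Exact two-sided p-value (enumerate n! = 5040 permutations of y under H0): p = 0.561905.
Step 5: alpha = 0.1. fail to reject H0.

tau_b = 0.2381 (C=13, D=8), p = 0.561905, fail to reject H0.


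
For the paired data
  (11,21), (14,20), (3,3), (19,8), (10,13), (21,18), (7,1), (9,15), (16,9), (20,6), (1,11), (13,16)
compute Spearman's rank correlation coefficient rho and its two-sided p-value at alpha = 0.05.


Step 1: Rank x and y separately (midranks; no ties here).
rank(x): 11->6, 14->8, 3->2, 19->10, 10->5, 21->12, 7->3, 9->4, 16->9, 20->11, 1->1, 13->7
rank(y): 21->12, 20->11, 3->2, 8->4, 13->7, 18->10, 1->1, 15->8, 9->5, 6->3, 11->6, 16->9
Step 2: d_i = R_x(i) - R_y(i); compute d_i^2.
  (6-12)^2=36, (8-11)^2=9, (2-2)^2=0, (10-4)^2=36, (5-7)^2=4, (12-10)^2=4, (3-1)^2=4, (4-8)^2=16, (9-5)^2=16, (11-3)^2=64, (1-6)^2=25, (7-9)^2=4
sum(d^2) = 218.
Step 3: rho = 1 - 6*218 / (12*(12^2 - 1)) = 1 - 1308/1716 = 0.237762.
Step 4: Under H0, t = rho * sqrt((n-2)/(1-rho^2)) = 0.7741 ~ t(10).
Step 5: Two-sided p-value from the t-distribution with 10 df = 0.456801.
Step 6: alpha = 0.05. fail to reject H0.

rho = 0.2378, p = 0.456801, fail to reject H0 at alpha = 0.05.


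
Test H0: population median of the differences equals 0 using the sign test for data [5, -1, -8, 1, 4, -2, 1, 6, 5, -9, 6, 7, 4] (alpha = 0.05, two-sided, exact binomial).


Step 1: Discard zero differences. Original n = 13; n_eff = number of nonzero differences = 13.
Nonzero differences (with sign): +5, -1, -8, +1, +4, -2, +1, +6, +5, -9, +6, +7, +4
Step 2: Count signs: positive = 9, negative = 4.
Step 3: Under H0: P(positive) = 0.5, so the number of positives S ~ Bin(13, 0.5).
Step 4: Two-sided exact p-value = sum of Bin(13,0.5) probabilities at or below the observed probability = 0.266846.
Step 5: alpha = 0.05. fail to reject H0.

n_eff = 13, pos = 9, neg = 4, p = 0.266846, fail to reject H0.


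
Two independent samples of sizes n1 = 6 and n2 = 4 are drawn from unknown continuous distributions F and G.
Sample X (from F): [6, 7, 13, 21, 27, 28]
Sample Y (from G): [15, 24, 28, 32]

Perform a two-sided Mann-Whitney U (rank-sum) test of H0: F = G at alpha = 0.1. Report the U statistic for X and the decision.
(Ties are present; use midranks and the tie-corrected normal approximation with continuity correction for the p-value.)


Step 1: Combine and sort all 10 observations; assign midranks.
sorted (value, group): (6,X), (7,X), (13,X), (15,Y), (21,X), (24,Y), (27,X), (28,X), (28,Y), (32,Y)
ranks: 6->1, 7->2, 13->3, 15->4, 21->5, 24->6, 27->7, 28->8.5, 28->8.5, 32->10
Step 2: Rank sum for X: R1 = 1 + 2 + 3 + 5 + 7 + 8.5 = 26.5.
Step 3: U_X = R1 - n1(n1+1)/2 = 26.5 - 6*7/2 = 26.5 - 21 = 5.5.
       U_Y = n1*n2 - U_X = 24 - 5.5 = 18.5.
Step 4: Ties are present, so use the tie-corrected normal approximation (with continuity correction) for the p-value.
Step 5: p-value = 0.199458; compare to alpha = 0.1. fail to reject H0.

U_X = 5.5, p = 0.199458, fail to reject H0 at alpha = 0.1.


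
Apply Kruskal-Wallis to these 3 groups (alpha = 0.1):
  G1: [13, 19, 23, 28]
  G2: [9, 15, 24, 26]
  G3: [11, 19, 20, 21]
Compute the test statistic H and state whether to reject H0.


Step 1: Combine all N = 12 observations and assign midranks.
sorted (value, group, rank): (9,G2,1), (11,G3,2), (13,G1,3), (15,G2,4), (19,G1,5.5), (19,G3,5.5), (20,G3,7), (21,G3,8), (23,G1,9), (24,G2,10), (26,G2,11), (28,G1,12)
Step 2: Sum ranks within each group.
R_1 = 29.5 (n_1 = 4)
R_2 = 26 (n_2 = 4)
R_3 = 22.5 (n_3 = 4)
Step 3: H = 12/(N(N+1)) * sum(R_i^2/n_i) - 3(N+1)
     = 12/(12*13) * (29.5^2/4 + 26^2/4 + 22.5^2/4) - 3*13
     = 0.076923 * 513.125 - 39
     = 0.471154.
Step 4: Ties present; correction factor C = 1 - 6/(12^3 - 12) = 0.996503. Corrected H = 0.471154 / 0.996503 = 0.472807.
Step 5: Under H0, H ~ chi^2(2); p-value = 0.789462.
Step 6: alpha = 0.1. fail to reject H0.

H = 0.4728, df = 2, p = 0.789462, fail to reject H0.


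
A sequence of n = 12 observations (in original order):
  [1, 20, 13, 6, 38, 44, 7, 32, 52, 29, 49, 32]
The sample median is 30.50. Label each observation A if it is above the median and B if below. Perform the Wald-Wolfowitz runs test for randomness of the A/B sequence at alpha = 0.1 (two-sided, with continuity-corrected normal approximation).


Step 1: Compute median = 30.50; label A = above, B = below.
Labels in order: BBBBAABAABAA  (n_A = 6, n_B = 6)
Step 2: Count runs R = 6.
Step 3: Under H0 (random ordering), E[R] = 2*n_A*n_B/(n_A+n_B) + 1 = 2*6*6/12 + 1 = 7.0000.
        Var[R] = 2*n_A*n_B*(2*n_A*n_B - n_A - n_B) / ((n_A+n_B)^2 * (n_A+n_B-1)) = 4320/1584 = 2.7273.
        SD[R] = 1.6514.
Step 4: Continuity-corrected z = (R + 0.5 - E[R]) / SD[R] = (6 + 0.5 - 7.0000) / 1.6514 = -0.3028.
Step 5: Two-sided p-value via normal approximation = 2*(1 - Phi(|z|)) = 0.762069.
Step 6: alpha = 0.1. fail to reject H0.

R = 6, z = -0.3028, p = 0.762069, fail to reject H0.


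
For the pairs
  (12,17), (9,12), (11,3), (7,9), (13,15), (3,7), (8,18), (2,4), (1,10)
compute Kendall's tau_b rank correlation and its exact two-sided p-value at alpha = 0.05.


Step 1: Enumerate the 36 unordered pairs (i,j) with i<j and classify each by sign(x_j-x_i) * sign(y_j-y_i).
  (1,2):dx=-3,dy=-5->C; (1,3):dx=-1,dy=-14->C; (1,4):dx=-5,dy=-8->C; (1,5):dx=+1,dy=-2->D
  (1,6):dx=-9,dy=-10->C; (1,7):dx=-4,dy=+1->D; (1,8):dx=-10,dy=-13->C; (1,9):dx=-11,dy=-7->C
  (2,3):dx=+2,dy=-9->D; (2,4):dx=-2,dy=-3->C; (2,5):dx=+4,dy=+3->C; (2,6):dx=-6,dy=-5->C
  (2,7):dx=-1,dy=+6->D; (2,8):dx=-7,dy=-8->C; (2,9):dx=-8,dy=-2->C; (3,4):dx=-4,dy=+6->D
  (3,5):dx=+2,dy=+12->C; (3,6):dx=-8,dy=+4->D; (3,7):dx=-3,dy=+15->D; (3,8):dx=-9,dy=+1->D
  (3,9):dx=-10,dy=+7->D; (4,5):dx=+6,dy=+6->C; (4,6):dx=-4,dy=-2->C; (4,7):dx=+1,dy=+9->C
  (4,8):dx=-5,dy=-5->C; (4,9):dx=-6,dy=+1->D; (5,6):dx=-10,dy=-8->C; (5,7):dx=-5,dy=+3->D
  (5,8):dx=-11,dy=-11->C; (5,9):dx=-12,dy=-5->C; (6,7):dx=+5,dy=+11->C; (6,8):dx=-1,dy=-3->C
  (6,9):dx=-2,dy=+3->D; (7,8):dx=-6,dy=-14->C; (7,9):dx=-7,dy=-8->C; (8,9):dx=-1,dy=+6->D
Step 2: C = 23, D = 13, total pairs = 36.
Step 3: tau = (C - D)/(n(n-1)/2) = (23 - 13)/36 = 0.277778.
Step 4: Exact two-sided p-value (enumerate n! = 362880 permutations of y under H0): p = 0.358488.
Step 5: alpha = 0.05. fail to reject H0.

tau_b = 0.2778 (C=23, D=13), p = 0.358488, fail to reject H0.


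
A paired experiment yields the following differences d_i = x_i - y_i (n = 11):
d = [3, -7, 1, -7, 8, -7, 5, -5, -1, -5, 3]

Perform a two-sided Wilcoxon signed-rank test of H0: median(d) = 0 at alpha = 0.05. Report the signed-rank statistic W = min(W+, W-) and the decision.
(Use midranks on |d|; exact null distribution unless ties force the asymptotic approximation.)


Step 1: Drop any zero differences (none here) and take |d_i|.
|d| = [3, 7, 1, 7, 8, 7, 5, 5, 1, 5, 3]
Step 2: Midrank |d_i| (ties get averaged ranks).
ranks: |3|->3.5, |7|->9, |1|->1.5, |7|->9, |8|->11, |7|->9, |5|->6, |5|->6, |1|->1.5, |5|->6, |3|->3.5
Step 3: Attach original signs; sum ranks with positive sign and with negative sign.
W+ = 3.5 + 1.5 + 11 + 6 + 3.5 = 25.5
W- = 9 + 9 + 9 + 6 + 1.5 + 6 = 40.5
(Check: W+ + W- = 66 should equal n(n+1)/2 = 66.)
Step 4: Test statistic W = min(W+, W-) = 25.5.
Step 5: Ties in |d|, so use the tie-corrected normal approximation.
        E[W] = n(n+1)/4 = 11*12/4 = 33.
        Tie groups: |d|=1 (t=2), |d|=3 (t=2), |d|=5 (t=3), |d|=7 (t=3); sum(t^3 - t) = 60.
        Var[W] = n(n+1)(2n+1)/24 - sum(t^3-t)/48 = 3036/24 - 60/48 = 125.25.
        z = (W - E[W]) / sqrt(Var[W]) = (25.5 - 33) / 11.1915 = -0.6702.
        Two-sided p = 2*Phi(z) = 0.502762.
Step 6: alpha = 0.05. fail to reject H0.

W+ = 25.5, W- = 40.5, W = min = 25.5, p = 0.502762, fail to reject H0.


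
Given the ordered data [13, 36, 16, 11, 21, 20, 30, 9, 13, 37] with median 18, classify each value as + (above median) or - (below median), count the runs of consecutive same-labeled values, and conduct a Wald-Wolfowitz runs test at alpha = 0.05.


Step 1: Compute median = 18; label A = above, B = below.
Labels in order: BABBAAABBA  (n_A = 5, n_B = 5)
Step 2: Count runs R = 6.
Step 3: Under H0 (random ordering), E[R] = 2*n_A*n_B/(n_A+n_B) + 1 = 2*5*5/10 + 1 = 6.0000.
        Var[R] = 2*n_A*n_B*(2*n_A*n_B - n_A - n_B) / ((n_A+n_B)^2 * (n_A+n_B-1)) = 2000/900 = 2.2222.
        SD[R] = 1.4907.
Step 4: R = E[R], so z = 0 with no continuity correction.
Step 5: Two-sided p-value via normal approximation = 2*(1 - Phi(|z|)) = 1.000000.
Step 6: alpha = 0.05. fail to reject H0.

R = 6, z = 0.0000, p = 1.000000, fail to reject H0.


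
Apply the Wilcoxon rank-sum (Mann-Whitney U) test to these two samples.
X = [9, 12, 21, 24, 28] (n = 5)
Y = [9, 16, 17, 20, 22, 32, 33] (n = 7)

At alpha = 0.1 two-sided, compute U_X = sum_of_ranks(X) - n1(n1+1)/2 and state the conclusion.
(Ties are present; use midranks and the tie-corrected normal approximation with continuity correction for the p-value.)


Step 1: Combine and sort all 12 observations; assign midranks.
sorted (value, group): (9,X), (9,Y), (12,X), (16,Y), (17,Y), (20,Y), (21,X), (22,Y), (24,X), (28,X), (32,Y), (33,Y)
ranks: 9->1.5, 9->1.5, 12->3, 16->4, 17->5, 20->6, 21->7, 22->8, 24->9, 28->10, 32->11, 33->12
Step 2: Rank sum for X: R1 = 1.5 + 3 + 7 + 9 + 10 = 30.5.
Step 3: U_X = R1 - n1(n1+1)/2 = 30.5 - 5*6/2 = 30.5 - 15 = 15.5.
       U_Y = n1*n2 - U_X = 35 - 15.5 = 19.5.
Step 4: Ties are present, so use the tie-corrected normal approximation (with continuity correction) for the p-value.
Step 5: p-value = 0.807210; compare to alpha = 0.1. fail to reject H0.

U_X = 15.5, p = 0.807210, fail to reject H0 at alpha = 0.1.


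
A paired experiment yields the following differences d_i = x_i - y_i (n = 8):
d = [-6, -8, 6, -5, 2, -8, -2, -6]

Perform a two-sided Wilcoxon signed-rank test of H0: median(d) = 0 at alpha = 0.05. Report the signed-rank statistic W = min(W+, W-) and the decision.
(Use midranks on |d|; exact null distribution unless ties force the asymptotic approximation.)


Step 1: Drop any zero differences (none here) and take |d_i|.
|d| = [6, 8, 6, 5, 2, 8, 2, 6]
Step 2: Midrank |d_i| (ties get averaged ranks).
ranks: |6|->5, |8|->7.5, |6|->5, |5|->3, |2|->1.5, |8|->7.5, |2|->1.5, |6|->5
Step 3: Attach original signs; sum ranks with positive sign and with negative sign.
W+ = 5 + 1.5 = 6.5
W- = 5 + 7.5 + 3 + 7.5 + 1.5 + 5 = 29.5
(Check: W+ + W- = 36 should equal n(n+1)/2 = 36.)
Step 4: Test statistic W = min(W+, W-) = 6.5.
Step 5: Ties in |d|, so use the tie-corrected normal approximation.
        E[W] = n(n+1)/4 = 8*9/4 = 18.
        Tie groups: |d|=2 (t=2), |d|=6 (t=3), |d|=8 (t=2); sum(t^3 - t) = 36.
        Var[W] = n(n+1)(2n+1)/24 - sum(t^3-t)/48 = 1224/24 - 36/48 = 50.25.
        z = (W - E[W]) / sqrt(Var[W]) = (6.5 - 18) / 7.0887 = -1.6223.
        Two-sided p = 2*Phi(z) = 0.104740.
Step 6: alpha = 0.05. fail to reject H0.

W+ = 6.5, W- = 29.5, W = min = 6.5, p = 0.104740, fail to reject H0.


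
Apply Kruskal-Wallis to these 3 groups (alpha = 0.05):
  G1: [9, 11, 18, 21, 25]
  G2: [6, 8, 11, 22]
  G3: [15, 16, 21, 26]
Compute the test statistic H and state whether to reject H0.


Step 1: Combine all N = 13 observations and assign midranks.
sorted (value, group, rank): (6,G2,1), (8,G2,2), (9,G1,3), (11,G1,4.5), (11,G2,4.5), (15,G3,6), (16,G3,7), (18,G1,8), (21,G1,9.5), (21,G3,9.5), (22,G2,11), (25,G1,12), (26,G3,13)
Step 2: Sum ranks within each group.
R_1 = 37 (n_1 = 5)
R_2 = 18.5 (n_2 = 4)
R_3 = 35.5 (n_3 = 4)
Step 3: H = 12/(N(N+1)) * sum(R_i^2/n_i) - 3(N+1)
     = 12/(13*14) * (37^2/5 + 18.5^2/4 + 35.5^2/4) - 3*14
     = 0.065934 * 674.425 - 42
     = 2.467582.
Step 4: Ties present; correction factor C = 1 - 12/(13^3 - 13) = 0.994505. Corrected H = 2.467582 / 0.994505 = 2.481215.
Step 5: Under H0, H ~ chi^2(2); p-value = 0.289208.
Step 6: alpha = 0.05. fail to reject H0.

H = 2.4812, df = 2, p = 0.289208, fail to reject H0.


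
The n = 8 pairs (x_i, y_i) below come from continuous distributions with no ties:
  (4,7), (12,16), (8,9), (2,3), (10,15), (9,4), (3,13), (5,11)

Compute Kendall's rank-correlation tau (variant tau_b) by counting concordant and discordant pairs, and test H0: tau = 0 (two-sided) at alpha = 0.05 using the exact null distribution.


Step 1: Enumerate the 28 unordered pairs (i,j) with i<j and classify each by sign(x_j-x_i) * sign(y_j-y_i).
  (1,2):dx=+8,dy=+9->C; (1,3):dx=+4,dy=+2->C; (1,4):dx=-2,dy=-4->C; (1,5):dx=+6,dy=+8->C
  (1,6):dx=+5,dy=-3->D; (1,7):dx=-1,dy=+6->D; (1,8):dx=+1,dy=+4->C; (2,3):dx=-4,dy=-7->C
  (2,4):dx=-10,dy=-13->C; (2,5):dx=-2,dy=-1->C; (2,6):dx=-3,dy=-12->C; (2,7):dx=-9,dy=-3->C
  (2,8):dx=-7,dy=-5->C; (3,4):dx=-6,dy=-6->C; (3,5):dx=+2,dy=+6->C; (3,6):dx=+1,dy=-5->D
  (3,7):dx=-5,dy=+4->D; (3,8):dx=-3,dy=+2->D; (4,5):dx=+8,dy=+12->C; (4,6):dx=+7,dy=+1->C
  (4,7):dx=+1,dy=+10->C; (4,8):dx=+3,dy=+8->C; (5,6):dx=-1,dy=-11->C; (5,7):dx=-7,dy=-2->C
  (5,8):dx=-5,dy=-4->C; (6,7):dx=-6,dy=+9->D; (6,8):dx=-4,dy=+7->D; (7,8):dx=+2,dy=-2->D
Step 2: C = 20, D = 8, total pairs = 28.
Step 3: tau = (C - D)/(n(n-1)/2) = (20 - 8)/28 = 0.428571.
Step 4: Exact two-sided p-value (enumerate n! = 40320 permutations of y under H0): p = 0.178869.
Step 5: alpha = 0.05. fail to reject H0.

tau_b = 0.4286 (C=20, D=8), p = 0.178869, fail to reject H0.


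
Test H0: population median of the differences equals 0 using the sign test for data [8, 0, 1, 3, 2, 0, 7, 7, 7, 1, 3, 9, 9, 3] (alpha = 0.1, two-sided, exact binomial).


Step 1: Discard zero differences. Original n = 14; n_eff = number of nonzero differences = 12.
Nonzero differences (with sign): +8, +1, +3, +2, +7, +7, +7, +1, +3, +9, +9, +3
Step 2: Count signs: positive = 12, negative = 0.
Step 3: Under H0: P(positive) = 0.5, so the number of positives S ~ Bin(12, 0.5).
Step 4: Two-sided exact p-value = sum of Bin(12,0.5) probabilities at or below the observed probability = 0.000488.
Step 5: alpha = 0.1. reject H0.

n_eff = 12, pos = 12, neg = 0, p = 0.000488, reject H0.


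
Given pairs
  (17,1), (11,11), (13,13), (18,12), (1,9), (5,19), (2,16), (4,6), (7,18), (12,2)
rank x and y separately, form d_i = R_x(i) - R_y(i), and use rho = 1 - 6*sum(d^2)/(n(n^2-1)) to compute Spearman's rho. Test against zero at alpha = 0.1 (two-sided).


Step 1: Rank x and y separately (midranks; no ties here).
rank(x): 17->9, 11->6, 13->8, 18->10, 1->1, 5->4, 2->2, 4->3, 7->5, 12->7
rank(y): 1->1, 11->5, 13->7, 12->6, 9->4, 19->10, 16->8, 6->3, 18->9, 2->2
Step 2: d_i = R_x(i) - R_y(i); compute d_i^2.
  (9-1)^2=64, (6-5)^2=1, (8-7)^2=1, (10-6)^2=16, (1-4)^2=9, (4-10)^2=36, (2-8)^2=36, (3-3)^2=0, (5-9)^2=16, (7-2)^2=25
sum(d^2) = 204.
Step 3: rho = 1 - 6*204 / (10*(10^2 - 1)) = 1 - 1224/990 = -0.236364.
Step 4: Under H0, t = rho * sqrt((n-2)/(1-rho^2)) = -0.6880 ~ t(8).
Step 5: Two-sided p-value from the t-distribution with 8 df = 0.510885.
Step 6: alpha = 0.1. fail to reject H0.

rho = -0.2364, p = 0.510885, fail to reject H0 at alpha = 0.1.


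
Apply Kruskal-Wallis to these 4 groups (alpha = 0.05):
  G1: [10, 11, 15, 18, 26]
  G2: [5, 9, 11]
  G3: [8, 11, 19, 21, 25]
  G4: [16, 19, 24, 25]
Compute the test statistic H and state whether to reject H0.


Step 1: Combine all N = 17 observations and assign midranks.
sorted (value, group, rank): (5,G2,1), (8,G3,2), (9,G2,3), (10,G1,4), (11,G1,6), (11,G2,6), (11,G3,6), (15,G1,8), (16,G4,9), (18,G1,10), (19,G3,11.5), (19,G4,11.5), (21,G3,13), (24,G4,14), (25,G3,15.5), (25,G4,15.5), (26,G1,17)
Step 2: Sum ranks within each group.
R_1 = 45 (n_1 = 5)
R_2 = 10 (n_2 = 3)
R_3 = 48 (n_3 = 5)
R_4 = 50 (n_4 = 4)
Step 3: H = 12/(N(N+1)) * sum(R_i^2/n_i) - 3(N+1)
     = 12/(17*18) * (45^2/5 + 10^2/3 + 48^2/5 + 50^2/4) - 3*18
     = 0.039216 * 1524.13 - 54
     = 5.769935.
Step 4: Ties present; correction factor C = 1 - 36/(17^3 - 17) = 0.992647. Corrected H = 5.769935 / 0.992647 = 5.812675.
Step 5: Under H0, H ~ chi^2(3); p-value = 0.121088.
Step 6: alpha = 0.05. fail to reject H0.

H = 5.8127, df = 3, p = 0.121088, fail to reject H0.


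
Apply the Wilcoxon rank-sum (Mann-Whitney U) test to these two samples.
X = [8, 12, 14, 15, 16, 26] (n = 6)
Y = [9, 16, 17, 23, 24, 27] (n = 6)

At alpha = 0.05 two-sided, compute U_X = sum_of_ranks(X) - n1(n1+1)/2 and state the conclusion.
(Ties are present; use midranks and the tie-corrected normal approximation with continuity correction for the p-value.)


Step 1: Combine and sort all 12 observations; assign midranks.
sorted (value, group): (8,X), (9,Y), (12,X), (14,X), (15,X), (16,X), (16,Y), (17,Y), (23,Y), (24,Y), (26,X), (27,Y)
ranks: 8->1, 9->2, 12->3, 14->4, 15->5, 16->6.5, 16->6.5, 17->8, 23->9, 24->10, 26->11, 27->12
Step 2: Rank sum for X: R1 = 1 + 3 + 4 + 5 + 6.5 + 11 = 30.5.
Step 3: U_X = R1 - n1(n1+1)/2 = 30.5 - 6*7/2 = 30.5 - 21 = 9.5.
       U_Y = n1*n2 - U_X = 36 - 9.5 = 26.5.
Step 4: Ties are present, so use the tie-corrected normal approximation (with continuity correction) for the p-value.
Step 5: p-value = 0.199397; compare to alpha = 0.05. fail to reject H0.

U_X = 9.5, p = 0.199397, fail to reject H0 at alpha = 0.05.


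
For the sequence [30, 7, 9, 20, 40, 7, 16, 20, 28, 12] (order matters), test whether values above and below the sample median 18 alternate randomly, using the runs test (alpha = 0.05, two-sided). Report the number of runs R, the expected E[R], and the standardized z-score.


Step 1: Compute median = 18; label A = above, B = below.
Labels in order: ABBAABBAAB  (n_A = 5, n_B = 5)
Step 2: Count runs R = 6.
Step 3: Under H0 (random ordering), E[R] = 2*n_A*n_B/(n_A+n_B) + 1 = 2*5*5/10 + 1 = 6.0000.
        Var[R] = 2*n_A*n_B*(2*n_A*n_B - n_A - n_B) / ((n_A+n_B)^2 * (n_A+n_B-1)) = 2000/900 = 2.2222.
        SD[R] = 1.4907.
Step 4: R = E[R], so z = 0 with no continuity correction.
Step 5: Two-sided p-value via normal approximation = 2*(1 - Phi(|z|)) = 1.000000.
Step 6: alpha = 0.05. fail to reject H0.

R = 6, z = 0.0000, p = 1.000000, fail to reject H0.


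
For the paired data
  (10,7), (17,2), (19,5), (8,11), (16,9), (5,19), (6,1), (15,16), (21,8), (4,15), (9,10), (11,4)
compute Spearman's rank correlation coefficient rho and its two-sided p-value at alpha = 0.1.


Step 1: Rank x and y separately (midranks; no ties here).
rank(x): 10->6, 17->10, 19->11, 8->4, 16->9, 5->2, 6->3, 15->8, 21->12, 4->1, 9->5, 11->7
rank(y): 7->5, 2->2, 5->4, 11->9, 9->7, 19->12, 1->1, 16->11, 8->6, 15->10, 10->8, 4->3
Step 2: d_i = R_x(i) - R_y(i); compute d_i^2.
  (6-5)^2=1, (10-2)^2=64, (11-4)^2=49, (4-9)^2=25, (9-7)^2=4, (2-12)^2=100, (3-1)^2=4, (8-11)^2=9, (12-6)^2=36, (1-10)^2=81, (5-8)^2=9, (7-3)^2=16
sum(d^2) = 398.
Step 3: rho = 1 - 6*398 / (12*(12^2 - 1)) = 1 - 2388/1716 = -0.391608.
Step 4: Under H0, t = rho * sqrt((n-2)/(1-rho^2)) = -1.3459 ~ t(10).
Step 5: Two-sided p-value from the t-distribution with 10 df = 0.208063.
Step 6: alpha = 0.1. fail to reject H0.

rho = -0.3916, p = 0.208063, fail to reject H0 at alpha = 0.1.


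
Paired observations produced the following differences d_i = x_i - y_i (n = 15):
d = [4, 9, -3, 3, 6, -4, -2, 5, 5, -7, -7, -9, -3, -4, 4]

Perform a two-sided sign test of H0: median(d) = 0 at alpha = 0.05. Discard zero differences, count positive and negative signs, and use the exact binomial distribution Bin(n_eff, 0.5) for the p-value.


Step 1: Discard zero differences. Original n = 15; n_eff = number of nonzero differences = 15.
Nonzero differences (with sign): +4, +9, -3, +3, +6, -4, -2, +5, +5, -7, -7, -9, -3, -4, +4
Step 2: Count signs: positive = 7, negative = 8.
Step 3: Under H0: P(positive) = 0.5, so the number of positives S ~ Bin(15, 0.5).
Step 4: Two-sided exact p-value = sum of Bin(15,0.5) probabilities at or below the observed probability = 1.000000.
Step 5: alpha = 0.05. fail to reject H0.

n_eff = 15, pos = 7, neg = 8, p = 1.000000, fail to reject H0.


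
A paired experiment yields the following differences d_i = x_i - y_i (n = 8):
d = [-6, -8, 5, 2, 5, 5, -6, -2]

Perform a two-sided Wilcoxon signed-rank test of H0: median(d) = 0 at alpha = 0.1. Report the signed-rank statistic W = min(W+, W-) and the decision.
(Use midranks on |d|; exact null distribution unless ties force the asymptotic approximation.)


Step 1: Drop any zero differences (none here) and take |d_i|.
|d| = [6, 8, 5, 2, 5, 5, 6, 2]
Step 2: Midrank |d_i| (ties get averaged ranks).
ranks: |6|->6.5, |8|->8, |5|->4, |2|->1.5, |5|->4, |5|->4, |6|->6.5, |2|->1.5
Step 3: Attach original signs; sum ranks with positive sign and with negative sign.
W+ = 4 + 1.5 + 4 + 4 = 13.5
W- = 6.5 + 8 + 6.5 + 1.5 = 22.5
(Check: W+ + W- = 36 should equal n(n+1)/2 = 36.)
Step 4: Test statistic W = min(W+, W-) = 13.5.
Step 5: Ties in |d|, so use the tie-corrected normal approximation.
        E[W] = n(n+1)/4 = 8*9/4 = 18.
        Tie groups: |d|=2 (t=2), |d|=5 (t=3), |d|=6 (t=2); sum(t^3 - t) = 36.
        Var[W] = n(n+1)(2n+1)/24 - sum(t^3-t)/48 = 1224/24 - 36/48 = 50.25.
        z = (W - E[W]) / sqrt(Var[W]) = (13.5 - 18) / 7.0887 = -0.6348.
        Two-sided p = 2*Phi(z) = 0.525552.
Step 6: alpha = 0.1. fail to reject H0.

W+ = 13.5, W- = 22.5, W = min = 13.5, p = 0.525552, fail to reject H0.
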